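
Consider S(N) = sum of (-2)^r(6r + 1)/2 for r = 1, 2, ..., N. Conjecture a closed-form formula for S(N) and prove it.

We claim S(N) = (-2)^N(2N + 1) - 1 for all N ≥ 1.
Base step (N = 1): S(1) = -7, and the closed form gives -7. They agree.
Inductive step: suppose the statement holds for some r ≥ 1, so S(r) = (-2)^r(2r + 1) - 1.
Then S(r+1) = S(r) + ((-2)^r(-6r - 7)) = ((-2)^r(2r + 1) - 1) + ((-2)^r(-6r - 7)).
Simplifying, S(r+1) = -4(-2)^r·r - 6(-2)^r - 1 = (-2)^(r+1)(2(r+1) + 1) - 1,
which is the closed form with N = r+1.
By induction, the statement is established for all N ≥ 1.

S(N) = (-2)^N(2N + 1) - 1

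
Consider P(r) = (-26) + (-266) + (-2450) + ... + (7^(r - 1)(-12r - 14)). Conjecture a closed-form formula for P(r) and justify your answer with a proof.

P(r) = -2·7^r(r + 1) + 2

We claim P(r) = -2·7^r(r + 1) + 2 for all r ≥ 1.
When r = 1: P(1) = -26, and the closed form gives -26. They agree.
Inductive step: suppose the statement holds for some i ≥ 1, so P(i) = -2·7^i(i + 1) + 2.
Then P(i+1) = P(i) + (7^i(-12i - 26)) = (-2·7^i(i + 1) + 2) + (7^i(-12i - 26)).
Simplifying, P(i+1) = -14·7^i·i - 28·7^i + 2 = -2·7^(i+1)((i+1) + 1) + 2,
which is the closed form with r = i+1.
By induction, the statement is established for all r ≥ 1.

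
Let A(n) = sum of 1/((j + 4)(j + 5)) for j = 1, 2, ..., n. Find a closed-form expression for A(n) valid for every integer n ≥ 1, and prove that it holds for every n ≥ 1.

We claim A(n) = n/(5(n + 5)) for all n ≥ 1.
For the base case n = 1: A(1) = 1/30, and the closed form gives 1/30. They agree.
Inductive step: suppose the statement holds for some j ≥ 1, so A(j) = j/(5(j + 5)).
Then A(j+1) = A(j) + (1/((j + 5)(j + 6))) = (j/(5(j + 5))) + (1/((j + 5)(j + 6))).
Simplifying, A(j+1) = (j + 1)/(5(j + 6)) = (j+1)/(5((j+1) + 5)),
which is the closed form with n = j+1.
By induction, the statement is established for all n ≥ 1.

A(n) = n/(5(n + 5))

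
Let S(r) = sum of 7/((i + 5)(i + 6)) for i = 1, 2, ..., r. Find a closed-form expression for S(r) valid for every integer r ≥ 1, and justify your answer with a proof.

S(r) = 7r/(6(r + 6))

We claim S(r) = 7r/(6(r + 6)) for all r ≥ 1.
Base case (r = 1): S(1) = 1/6, and the closed form gives 1/6. They agree.
Inductive step: assume the claim holds for r = i, so S(i) = 7i/(6(i + 6)).
Then S(i+1) = S(i) + (7/((i + 6)(i + 7))) = (7i/(6(i + 6))) + (7/((i + 6)(i + 7))).
Simplifying, S(i+1) = 7(i + 1)/(6(i + 7)) = 7(i+1)/(6((i+1) + 6)),
which is the closed form with r = i+1.
By induction, the statement is established for all r ≥ 1.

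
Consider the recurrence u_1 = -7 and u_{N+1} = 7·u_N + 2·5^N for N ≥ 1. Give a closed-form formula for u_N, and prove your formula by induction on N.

Computing the first terms: u_1 = -7, u_2 = -39, u_3 = -223. This suggests u_N = -5^N - 2·7^(N - 1).
Base step (N = 1): the formula gives -7 = -7 = u_1.
Inductive step: suppose the statement holds for some j ≥ 1, so u_j = -5^j - 2·7^(j - 1).
Then u_{j+1} = 7·u_j + 2·5^j = 7·(-5^j - 2·7^(j - 1)) + 2·5^j = -5^(j + 1) - 2·7^j = -5^(j+1) - 2·7^((j+1) - 1),
which is the claimed formula at N = j+1.
By the principle of mathematical induction, the result holds for all N ≥ 1.

u_N = -5^N - 2·7^(N - 1)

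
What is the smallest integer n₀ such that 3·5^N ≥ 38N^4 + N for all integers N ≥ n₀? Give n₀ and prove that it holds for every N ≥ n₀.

At N = 6: 46875 < 49254, so the inequality fails and n₀ ≥ 7. We prove 3·5^N ≥ 38N^4 + N for all N ≥ 7.
Base step (N = 7): 3·5^N = 234375 and 38N^4 + N = 91245, so 234375 ≥ 91245.
Inductive step: assume the claim holds for N = p, so 3·5^p ≥ 38p^4 + p.
Then 3·5^(p + 1) = 5·(3·5^p) ≥ 5·(38p^4 + p).
Also, for p ≥ 7 we have 5·(38p^4 + p) ≥ 38(p+1)^4 + (p+1), since 5·(38p^4 + p) − (38(p+1)^4 + (p+1)) = 152p^4 - 152p^3 - 228p^2 - 148p - 39, which is nonnegative for all p ≥ 7.
Combining, 3·5^(p + 1) ≥ 38(p+1)^4 + (p+1).
Hence, by induction on N, the claim holds for every N ≥ 7.
Hence the smallest such n₀ is 7.

n₀ = 7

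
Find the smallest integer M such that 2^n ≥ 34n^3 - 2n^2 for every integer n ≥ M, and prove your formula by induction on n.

At n = 17: 131072 < 166464, so the inequality fails and M ≥ 18. We prove 2^n ≥ 34n^3 - 2n^2 for all n ≥ 18.
When n = 18: 2^n = 262144 and 34n^3 - 2n^2 = 197640, so 262144 ≥ 197640.
Inductive step: assume the claim holds for n = j, so 2^j ≥ 34j^3 - 2j^2.
Then 2^(j + 1) = 2·(2^j) ≥ 2·(34j^3 - 2j^2).
Also, for j ≥ 18 we have 2·(34j^3 - 2j^2) ≥ 34(j+1)^3 - 2(j+1)^2, since 2·(34j^3 - 2j^2) − (34(j+1)^3 - 2(j+1)^2) = 34j^3 - 104j^2 - 98j - 32, which is nonnegative for all j ≥ 18.
Combining, 2^(j + 1) ≥ 34(j+1)^3 - 2(j+1)^2.
By induction, the statement is established for all n ≥ 18.
Hence the smallest such M is 18.

M = 18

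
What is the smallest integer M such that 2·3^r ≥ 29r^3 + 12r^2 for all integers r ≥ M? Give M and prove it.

At r = 8: 13122 < 15616, so the inequality fails and M ≥ 9. We prove 2·3^r ≥ 29r^3 + 12r^2 for all r ≥ 9.
Base step (r = 9): 2·3^r = 39366 and 29r^3 + 12r^2 = 22113, so 39366 ≥ 22113.
Inductive step: suppose the statement holds for some j ≥ 9, so 2·3^j ≥ 29j^3 + 12j^2.
Then 2·3^(j + 1) = 3·(2·3^j) ≥ 3·(29j^3 + 12j^2).
Also, for j ≥ 9 we have 3·(29j^3 + 12j^2) ≥ 29(j+1)^3 + 12(j+1)^2, since 3·(29j^3 + 12j^2) − (29(j+1)^3 + 12(j+1)^2) = 58j^3 - 63j^2 - 111j - 41, which is nonnegative for all j ≥ 9.
Combining, 2·3^(j + 1) ≥ 29(j+1)^3 + 12(j+1)^2.
By the principle of mathematical induction, the result holds for all r ≥ 9.
Hence the smallest such M is 9.

M = 9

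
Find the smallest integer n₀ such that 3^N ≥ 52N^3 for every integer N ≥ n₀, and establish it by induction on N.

n₀ = 10

At N = 9: 19683 < 37908, so the inequality fails and n₀ ≥ 10. We prove 3^N ≥ 52N^3 for all N ≥ 10.
For the base case N = 10: 3^N = 59049 and 52N^3 = 52000, so 59049 ≥ 52000.
Inductive step: assume the claim holds for N = p, so 3^p ≥ 52p^3.
Then 3^(p + 1) = 3·(3^p) ≥ 3·(52p^3).
Also, for p ≥ 10 we have 3·(52p^3) ≥ 52(p+1)^3, since 3 ≥ (1 + 1/p)^3 for all p ≥ 10.
Combining, 3^(p + 1) ≥ 52(p+1)^3.
By the principle of mathematical induction, the result holds for all N ≥ 10.
Hence the smallest such n₀ is 10.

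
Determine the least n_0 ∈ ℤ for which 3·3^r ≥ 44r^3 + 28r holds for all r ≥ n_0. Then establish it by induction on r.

n_0 = 9

At r = 8: 19683 < 22752, so the inequality fails and n_0 ≥ 9. We prove 3·3^r ≥ 44r^3 + 28r for all r ≥ 9.
For the base case r = 9: 3·3^r = 59049 and 44r^3 + 28r = 32328, so 59049 ≥ 32328.
Inductive step: suppose the statement holds for some p ≥ 9, so 3·3^p ≥ 44p^3 + 28p.
Then 3·3^(p + 1) = 3·(3·3^p) ≥ 3·(44p^3 + 28p).
Also, for p ≥ 9 we have 3·(44p^3 + 28p) ≥ 44(p+1)^3 + 28(p+1), since 3·(44p^3 + 28p) − (44(p+1)^3 + 28(p+1)) = 88p^3 - 132p^2 - 76p - 72, which is nonnegative for all p ≥ 9.
Combining, 3·3^(p + 1) ≥ 44(p+1)^3 + 28(p+1).
This completes the induction.
Hence the smallest such n_0 is 9.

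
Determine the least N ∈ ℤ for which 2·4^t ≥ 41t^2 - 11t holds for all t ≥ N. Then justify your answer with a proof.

N = 5

At t = 4: 512 < 612, so the inequality fails and N ≥ 5. We prove 2·4^t ≥ 41t^2 - 11t for all t ≥ 5.
Base step (t = 5): 2·4^t = 2048 and 41t^2 - 11t = 970, so 2048 ≥ 970.
Inductive step: assume the claim holds for t = p, so 2·4^p ≥ 41p^2 - 11p.
Then 2·4^(p + 1) = 4·(2·4^p) ≥ 4·(41p^2 - 11p).
Also, for p ≥ 5 we have 4·(41p^2 - 11p) ≥ 41(p+1)^2 - 11(p+1), since 4·(41p^2 - 11p) − (41(p+1)^2 - 11(p+1)) = 123p^2 - 115p - 30, which is nonnegative for all p ≥ 5.
Combining, 2·4^(p + 1) ≥ 41(p+1)^2 - 11(p+1).
By induction, the statement is established for all t ≥ 5.
Hence the smallest such N is 5.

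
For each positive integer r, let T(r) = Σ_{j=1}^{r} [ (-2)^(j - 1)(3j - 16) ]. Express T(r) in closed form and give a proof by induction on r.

We claim T(r) = (-2)^r(-r + 5) - 5 for all r ≥ 1.
For the base case r = 1: T(1) = -13, and the closed form gives -13. They agree.
For the inductive step, assume it holds for an arbitrary j ≥ 1, so T(j) = (-2)^j(-j + 5) - 5.
Then T(j+1) = T(j) + ((-2)^j(3j - 13)) = ((-2)^j(-j + 5) - 5) + ((-2)^j(3j - 13)).
Simplifying, T(j+1) = -(-2)^(j + 1)j + (-2)^(j + 3) - 5 = (-2)^(j+1)(-(j+1) + 5) - 5,
which is the closed form with r = j+1.
Hence, by induction on r, the claim holds for every r ≥ 1.

T(r) = (-2)^r(-r + 5) - 5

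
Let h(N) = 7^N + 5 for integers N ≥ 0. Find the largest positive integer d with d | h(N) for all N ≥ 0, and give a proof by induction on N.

Computing the first values: h(0) = 6 and h(1) = 12; gcd(6, 12) = 6, so d ≤ 6.
We prove 6 | 7^N + 5 for all N ≥ 0 by induction on N.
When N = 0: h(0) = 6 = 6·(1), so 6 | h(0).
For the inductive step, assume it holds for an arbitrary p ≥ 0, i.e. 6 | h(p). Then
h(p+1) = 7^(p+1) + 5 = 7·(7^p + 5) - 30 = 7·h(p) - 30. The first term is divisible by 6 by the inductive hypothesis, and -30 is divisible by 6. Hence 6 | h(p+1).
This completes the induction.
Therefore the largest such d is 6.

d = 6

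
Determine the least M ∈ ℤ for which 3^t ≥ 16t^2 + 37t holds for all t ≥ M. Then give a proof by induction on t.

M = 7

At t = 6: 729 < 798, so the inequality fails and M ≥ 7. We prove 3^t ≥ 16t^2 + 37t for all t ≥ 7.
For the base case t = 7: 3^t = 2187 and 16t^2 + 37t = 1043, so 2187 ≥ 1043.
Suppose the result is true for t = p, so 3^p ≥ 16p^2 + 37p.
Then 3^(p + 1) = 3·(3^p) ≥ 3·(16p^2 + 37p).
Also, for p ≥ 7 we have 3·(16p^2 + 37p) ≥ 16(p+1)^2 + 37(p+1), since 3·(16p^2 + 37p) − (16(p+1)^2 + 37(p+1)) = 32p^2 + 42p - 53, which is nonnegative for all p ≥ 7.
Combining, 3^(p + 1) ≥ 16(p+1)^2 + 37(p+1).
By the principle of mathematical induction, the result holds for all t ≥ 7.
Hence the smallest such M is 7.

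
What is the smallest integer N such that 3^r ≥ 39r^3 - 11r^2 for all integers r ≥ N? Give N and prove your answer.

At r = 9: 19683 < 27540, so the inequality fails and N ≥ 10. We prove 3^r ≥ 39r^3 - 11r^2 for all r ≥ 10.
When r = 10: 3^r = 59049 and 39r^3 - 11r^2 = 37900, so 59049 ≥ 37900.
Inductive step: suppose the statement holds for some m ≥ 10, so 3^m ≥ 39m^3 - 11m^2.
Then 3^(m + 1) = 3·(3^m) ≥ 3·(39m^3 - 11m^2).
Also, for m ≥ 10 we have 3·(39m^3 - 11m^2) ≥ 39(m+1)^3 - 11(m+1)^2, since 3·(39m^3 - 11m^2) − (39(m+1)^3 - 11(m+1)^2) = 78m^3 - 139m^2 - 95m - 28, which is nonnegative for all m ≥ 10.
Combining, 3^(m + 1) ≥ 39(m+1)^3 - 11(m+1)^2.
This completes the induction.
Hence the smallest such N is 10.

N = 10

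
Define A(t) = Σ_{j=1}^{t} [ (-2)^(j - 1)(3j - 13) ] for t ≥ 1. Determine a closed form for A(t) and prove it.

A(t) = (-2)^t(-t + 4) - 4

We claim A(t) = (-2)^t(-t + 4) - 4 for all t ≥ 1.
When t = 1: A(1) = -10, and the closed form gives -10. They agree.
Suppose the result is true for t = j, so A(j) = (-2)^j(-j + 4) - 4.
Then A(j+1) = A(j) + ((-2)^j(3j - 10)) = ((-2)^j(-j + 4) - 4) + ((-2)^j(3j - 10)).
Simplifying, A(j+1) = 2(-2)^j·j - 6(-2)^j - 4 = (-2)^(j+1)(-(j+1) + 4) - 4,
which is the closed form with t = j+1.
This completes the induction.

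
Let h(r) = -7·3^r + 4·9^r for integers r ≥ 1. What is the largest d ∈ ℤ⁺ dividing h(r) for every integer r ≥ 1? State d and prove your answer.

Computing the first values: h(1) = 15 and h(2) = 261; gcd(15, 261) = 3, so d ≤ 3.
We prove 3 | -7·3^r + 4·9^r for all r ≥ 1 by induction on r.
Base step (r = 1): h(1) = 15 = 3·(5), so 3 | h(1).
For the inductive step, assume it holds for an arbitrary j ≥ 1, i.e. 3 | h(j). Then
h(j+1) − 9·h(j) = (-7·3^(j+1) + 4·9^(j+1)) − 9·(-7·3^j + 4·9^j) = (-7)·3^j·(3 − 9) = (42)·3^j. Since 3 | h(j) by the inductive hypothesis, 3 | 9·h(j); and 3 | 42 since 42 = 3·14. Therefore 3 | h(j+1).
By induction, the statement is established for all r ≥ 1.
Therefore the largest such d is 3.

d = 3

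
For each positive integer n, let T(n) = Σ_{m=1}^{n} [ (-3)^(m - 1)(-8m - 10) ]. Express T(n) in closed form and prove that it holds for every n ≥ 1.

We claim T(n) = (-3)^n(2n + 3) - 3 for all n ≥ 1.
Base step (n = 1): T(1) = -18, and the closed form gives -18. They agree.
For the inductive step, assume it holds for an arbitrary m ≥ 1, so T(m) = (-3)^m(2m + 3) - 3.
Then T(m+1) = T(m) + ((-3)^m(-8m - 18)) = ((-3)^m(2m + 3) - 3) + ((-3)^m(-8m - 18)).
Simplifying, T(m+1) = -6(-3)^m·m - 15(-3)^m - 3 = (-3)^(m+1)(2(m+1) + 3) - 3,
which is the closed form with n = m+1.
By the principle of mathematical induction, the result holds for all n ≥ 1.

T(n) = (-3)^n(2n + 3) - 3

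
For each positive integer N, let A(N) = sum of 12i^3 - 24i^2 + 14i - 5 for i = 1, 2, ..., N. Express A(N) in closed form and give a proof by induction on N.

We claim A(N) = N(3N^3 - 2N^2 - 2N - 2) for all N ≥ 1.
Base case (N = 1): A(1) = -3, and the closed form gives -3. They agree.
For the inductive step, assume it holds for an arbitrary i ≥ 1, so A(i) = i(3i^3 - 2i^2 - 2i - 2).
Then A(i+1) = A(i) + (12i^3 + 12i^2 + 2i - 3) = (i(3i^3 - 2i^2 - 2i - 2)) + (12i^3 + 12i^2 + 2i - 3).
Simplifying, A(i+1) = (i + 1)(3i^3 + 7i^2 + 3i - 3) = (i+1)(3(i+1)^3 - 2(i+1)^2 - 2(i+1) - 2),
which is the closed form with N = i+1.
Hence, by induction on N, the claim holds for every N ≥ 1.

A(N) = N(3N^3 - 2N^2 - 2N - 2)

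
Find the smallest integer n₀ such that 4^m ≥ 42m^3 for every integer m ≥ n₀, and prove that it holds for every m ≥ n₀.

n₀ = 7

At m = 6: 4096 < 9072, so the inequality fails and n₀ ≥ 7. We prove 4^m ≥ 42m^3 for all m ≥ 7.
Base step (m = 7): 4^m = 16384 and 42m^3 = 14406, so 16384 ≥ 14406.
Inductive step: assume the claim holds for m = i, so 4^i ≥ 42i^3.
Then 4^(i + 1) = 4·(4^i) ≥ 4·(42i^3).
Also, for i ≥ 7 we have 4·(42i^3) ≥ 42(i+1)^3, since 4 ≥ (1 + 1/i)^3 for all i ≥ 7.
Combining, 4^(i + 1) ≥ 42(i+1)^3.
By induction, the statement is established for all m ≥ 7.
Hence the smallest such n₀ is 7.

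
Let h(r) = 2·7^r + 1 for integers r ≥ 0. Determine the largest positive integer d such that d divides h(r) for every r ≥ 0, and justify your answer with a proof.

Computing the first values: h(0) = 3 and h(1) = 15; gcd(3, 15) = 3, so d ≤ 3.
We prove 3 | 2·7^r + 1 for all r ≥ 0 by induction on r.
For the base case r = 0: h(0) = 3 = 3·(1), so 3 | h(0).
For the inductive step, assume it holds for an arbitrary j ≥ 0, i.e. 3 | h(j). Then
h(j+1) = 2·7^(j+1) + 1 = 7·(2·7^j + 1) - 6 = 7·h(j) - 6. The first term is divisible by 3 by the inductive hypothesis, and -6 is divisible by 3. Hence 3 | h(j+1).
This completes the induction.
Therefore the largest such d is 3.

d = 3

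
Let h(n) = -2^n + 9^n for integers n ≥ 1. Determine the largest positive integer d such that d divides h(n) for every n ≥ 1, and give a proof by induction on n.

Computing the first values: h(1) = 7 and h(2) = 77; gcd(7, 77) = 7, so d ≤ 7.
We prove 7 | -2^n + 9^n for all n ≥ 1 by induction on n.
When n = 1: h(1) = 7 = 7·(1), so 7 | h(1).
Inductive step: assume the claim holds for n = i, i.e. 7 | h(i). Then
9^{i+1} − 2^{i+1} = 9·9^i − 2·2^i = 9·(9^i − 2^i) + (7)·2^i. The first term is divisible by 7 by the inductive hypothesis, and the second term (7)·2^i is divisible by 7 since 7 | 7. Hence 7 | h(i+1).
By induction, the statement is established for all n ≥ 1.
Therefore the largest such d is 7.

d = 7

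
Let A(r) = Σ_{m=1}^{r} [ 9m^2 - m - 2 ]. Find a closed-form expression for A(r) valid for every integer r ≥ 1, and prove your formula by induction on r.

We claim A(r) = r(3r^2 + 4r - 1) for all r ≥ 1.
Base case (r = 1): A(1) = 6, and the closed form gives 6. They agree.
Inductive step: suppose the statement holds for some m ≥ 1, so A(m) = m(3m^2 + 4m - 1).
Then A(m+1) = A(m) + (-m + 9(m + 1)^2 - 3) = (m(3m^2 + 4m - 1)) + (-m + 9(m + 1)^2 - 3).
Simplifying, A(m+1) = (m + 1)(3m^2 + 10m + 6) = (m+1)(3(m+1)^2 + 4(m+1) - 1),
which is the closed form with r = m+1.
By induction, the statement is established for all r ≥ 1.

A(r) = r(3r^2 + 4r - 1)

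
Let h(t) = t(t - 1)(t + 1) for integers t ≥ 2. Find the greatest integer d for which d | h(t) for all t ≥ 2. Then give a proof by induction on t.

d = 6

Computing the first values: h(2) = 6 and h(3) = 24; gcd(6, 24) = 6, so d ≤ 6.
We prove 6 | t(t - 1)(t + 1) for all t ≥ 2 by induction on t.
Base case (t = 2): h(2) = 6 = 6·(1), so 6 | h(2).
For the inductive step, assume it holds for an arbitrary k ≥ 2, i.e. 6 | h(k). Then
h(k+1) − h(k) = k·(k+1)·(k+2) − (k-1)·k·(k+1) = k·(k+1)·[(k+2) − (k-1)] = 3·k·(k+1). The product of 2 consecutive integers is divisible by (2)! = 2, so h(k+1) − h(k) is divisible by 3·2 = 6. By the inductive hypothesis 6 | h(k), hence 6 | h(k+1).
Hence, by induction on t, the claim holds for every t ≥ 2.
Therefore the largest such d is 6.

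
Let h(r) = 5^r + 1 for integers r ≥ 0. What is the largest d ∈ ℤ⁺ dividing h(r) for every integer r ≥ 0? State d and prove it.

d = 2

Computing the first values: h(0) = 2 and h(1) = 6; gcd(2, 6) = 2, so d ≤ 2.
We prove 2 | 5^r + 1 for all r ≥ 0 by induction on r.
For the base case r = 0: h(0) = 2 = 2·(1), so 2 | h(0).
For the inductive step, assume it holds for an arbitrary m ≥ 0, i.e. 2 | h(m). Then
h(m+1) = 5^(m+1) + 1 = 5·(5^m + 1) - 4 = 5·h(m) - 4. The first term is divisible by 2 by the inductive hypothesis, and -4 is divisible by 2. Hence 2 | h(m+1).
By the principle of mathematical induction, the result holds for all r ≥ 0.
Therefore the largest such d is 2.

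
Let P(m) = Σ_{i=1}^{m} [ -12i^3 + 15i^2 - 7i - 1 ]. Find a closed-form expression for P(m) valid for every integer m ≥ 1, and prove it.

P(m) = -m(3m^3 + m^2 - m + 2)

We claim P(m) = -m(3m^3 + m^2 - m + 2) for all m ≥ 1.
For the base case m = 1: P(1) = -5, and the closed form gives -5. They agree.
Inductive step: suppose the statement holds for some i ≥ 1, so P(i) = i(-3i^3 - i^2 + i - 2).
Then P(i+1) = P(i) + (-12i^3 - 21i^2 - 13i - 5) = (i(-3i^3 - i^2 + i - 2)) + (-12i^3 - 21i^2 - 13i - 5).
Simplifying, P(i+1) = -(i + 1)(3i^3 + 10i^2 + 10i + 5) = -(i+1)(3(i+1)^3 + (i+1)^2 - (i+1) + 2),
which is the closed form with m = i+1.
This completes the induction.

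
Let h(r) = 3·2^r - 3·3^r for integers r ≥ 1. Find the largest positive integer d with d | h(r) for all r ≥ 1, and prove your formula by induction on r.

Computing the first values: h(1) = -3 and h(2) = -15; gcd(-3, -15) = 3, so d ≤ 3.
We prove 3 | 3·2^r - 3·3^r for all r ≥ 1 by induction on r.
Base step (r = 1): h(1) = -3 = 3·(-1), so 3 | h(1).
Suppose the result is true for r = k, i.e. 3 | h(k). Then
h(k+1) − 3·h(k) = (3·2^(k+1) - 3·3^(k+1)) − 3·(3·2^k - 3·3^k) = (3)·2^k·(2 − 3) = (-3)·2^k. Since 3 | h(k) by the inductive hypothesis, 3 | 3·h(k); and 3 | -3 since -3 = 3·-1. Therefore 3 | h(k+1).
By induction, the statement is established for all r ≥ 1.
Therefore the largest such d is 3.

d = 3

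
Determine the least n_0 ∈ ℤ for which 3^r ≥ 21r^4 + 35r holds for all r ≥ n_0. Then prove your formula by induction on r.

At r = 11: 177147 < 307846, so the inequality fails and n_0 ≥ 12. We prove 3^r ≥ 21r^4 + 35r for all r ≥ 12.
Base step (r = 12): 3^r = 531441 and 21r^4 + 35r = 435876, so 531441 ≥ 435876.
Inductive step: assume the claim holds for r = k, so 3^k ≥ 21k^4 + 35k.
Then 3^(k + 1) = 3·(3^k) ≥ 3·(21k^4 + 35k).
Also, for k ≥ 12 we have 3·(21k^4 + 35k) ≥ 21(k+1)^4 + 35(k+1), since 3·(21k^4 + 35k) − (21(k+1)^4 + 35(k+1)) = 42k^4 - 84k^3 - 126k^2 - 14k - 56, which is nonnegative for all k ≥ 12.
Combining, 3^(k + 1) ≥ 21(k+1)^4 + 35(k+1).
By the principle of mathematical induction, the result holds for all r ≥ 12.
Hence the smallest such n_0 is 12.

n_0 = 12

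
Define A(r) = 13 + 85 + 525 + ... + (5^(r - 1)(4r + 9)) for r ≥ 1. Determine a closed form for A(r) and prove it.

We claim A(r) = 5^r(r + 2) - 2 for all r ≥ 1.
Base case (r = 1): A(1) = 13, and the closed form gives 13. They agree.
Suppose the result is true for r = m, so A(m) = 5^m(m + 2) - 2.
Then A(m+1) = A(m) + (5^m(4m + 13)) = (5^m(m + 2) - 2) + (5^m(4m + 13)).
Simplifying, A(m+1) = 5·5^m·m + 15·5^m - 2 = 5^(m+1)((m+1) + 2) - 2,
which is the closed form with r = m+1.
By induction, the statement is established for all r ≥ 1.

A(r) = 5^r(r + 2) - 2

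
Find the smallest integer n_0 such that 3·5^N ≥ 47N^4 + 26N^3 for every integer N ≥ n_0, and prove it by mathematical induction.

At N = 6: 46875 < 66528, so the inequality fails and n_0 ≥ 7. We prove 3·5^N ≥ 47N^4 + 26N^3 for all N ≥ 7.
When N = 7: 3·5^N = 234375 and 47N^4 + 26N^3 = 121765, so 234375 ≥ 121765.
Inductive step: assume the claim holds for N = m, so 3·5^m ≥ 47m^4 + 26m^3.
Then 3·5^(m + 1) = 5·(3·5^m) ≥ 5·(47m^4 + 26m^3).
Also, for m ≥ 7 we have 5·(47m^4 + 26m^3) ≥ 47(m+1)^4 + 26(m+1)^3, since 5·(47m^4 + 26m^3) − (47(m+1)^4 + 26(m+1)^3) = 188m^4 - 84m^3 - 360m^2 - 266m - 73, which is nonnegative for all m ≥ 7.
Combining, 3·5^(m + 1) ≥ 47(m+1)^4 + 26(m+1)^3.
Hence, by induction on N, the claim holds for every N ≥ 7.
Hence the smallest such n_0 is 7.

n_0 = 7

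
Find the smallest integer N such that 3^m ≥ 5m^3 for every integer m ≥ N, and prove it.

N = 7

At m = 6: 729 < 1080, so the inequality fails and N ≥ 7. We prove 3^m ≥ 5m^3 for all m ≥ 7.
When m = 7: 3^m = 2187 and 5m^3 = 1715, so 2187 ≥ 1715.
Inductive step: suppose the statement holds for some i ≥ 7, so 3^i ≥ 5i^3.
Then 3^(i + 1) = 3·(3^i) ≥ 3·(5i^3).
Also, for i ≥ 7 we have 3·(5i^3) ≥ 5(i+1)^3, since 3 ≥ (1 + 1/i)^3 for all i ≥ 7.
Combining, 3^(i + 1) ≥ 5(i+1)^3.
By induction, the statement is established for all m ≥ 7.
Hence the smallest such N is 7.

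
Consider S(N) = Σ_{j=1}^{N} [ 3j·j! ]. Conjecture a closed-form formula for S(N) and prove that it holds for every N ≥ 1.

S(N) = (3N + 3)N! - 3

We claim S(N) = (3N + 3)N! - 3 for all N ≥ 1.
Base case (N = 1): S(1) = 3, and the closed form gives 3. They agree.
Inductive step: suppose the statement holds for some j ≥ 1, so S(j) = (3j + 3)j! - 3.
Then S(j+1) = S(j) + (3(j + 1)(j + 1)!) = ((3j + 3)j! - 3) + (3(j + 1)(j + 1)!).
Simplifying, S(j+1) = (3(j+1) + 3)(j+1)! - 3,
which is the closed form with N = j+1.
By induction, the statement is established for all N ≥ 1.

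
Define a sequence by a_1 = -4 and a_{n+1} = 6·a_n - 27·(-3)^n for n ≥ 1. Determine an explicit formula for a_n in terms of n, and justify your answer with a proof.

a_n = -(-3)^(n + 1) + 5·6^(n - 1)

Computing the first terms: a_1 = -4, a_2 = 57, a_3 = 99. This suggests a_n = -(-3)^(n + 1) + 5·6^(n - 1).
For the base case n = 1: the formula gives -4 = -4 = a_1.
Inductive step: assume the claim holds for n = r, so a_r = -(-3)^(r + 1) + 5·6^(r - 1).
Then a_{r+1} = 6·a_r - 27·(-3)^r = 6·(-(-3)^(r + 1) + 5·6^(r - 1)) - 27·(-3)^r = -(-3)^(r + 2) + 5·6^r = -(-3)^((r+1) + 1) + 5·6^((r+1) - 1),
which is the claimed formula at n = r+1.
By the principle of mathematical induction, the result holds for all n ≥ 1.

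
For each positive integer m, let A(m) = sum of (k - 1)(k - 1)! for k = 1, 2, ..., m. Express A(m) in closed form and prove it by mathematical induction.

We claim A(m) = m! - 1 for all m ≥ 1.
Base case (m = 1): A(1) = 0, and the closed form gives 0. They agree.
Inductive step: assume the claim holds for m = k, so A(k) = k! - 1.
Then A(k+1) = A(k) + (k·k!) = (k! - 1) + (k·k!).
Simplifying, A(k+1) = (k+1)! - 1,
which is the closed form with m = k+1.
By the principle of mathematical induction, the result holds for all m ≥ 1.

A(m) = m! - 1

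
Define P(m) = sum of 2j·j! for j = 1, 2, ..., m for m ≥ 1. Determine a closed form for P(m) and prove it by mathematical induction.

P(m) = 2(m + 1)! - 2

We claim P(m) = 2(m + 1)! - 2 for all m ≥ 1.
Base step (m = 1): P(1) = 2, and the closed form gives 2. They agree.
Inductive step: assume the claim holds for m = j, so P(j) = 2(j + 1)! - 2.
Then P(j+1) = P(j) + (2(j + 1)(j + 1)!) = (2(j + 1)! - 2) + (2(j + 1)(j + 1)!).
Simplifying, P(j+1) = 2((j+1) + 1)! - 2,
which is the closed form with m = j+1.
Hence, by induction on m, the claim holds for every m ≥ 1.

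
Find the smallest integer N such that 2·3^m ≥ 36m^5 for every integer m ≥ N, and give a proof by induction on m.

At m = 14: 9565938 < 19361664, so the inequality fails and N ≥ 15. We prove 2·3^m ≥ 36m^5 for all m ≥ 15.
When m = 15: 2·3^m = 28697814 and 36m^5 = 27337500, so 28697814 ≥ 27337500.
For the inductive step, assume it holds for an arbitrary j ≥ 15, so 2·3^j ≥ 36j^5.
Then 2·3^(j + 1) = 3·(2·3^j) ≥ 3·(36j^5).
Also, for j ≥ 15 we have 3·(36j^5) ≥ 36(j+1)^5, since 3 ≥ (1 + 1/j)^5 for all j ≥ 15.
Combining, 2·3^(j + 1) ≥ 36(j+1)^5.
By induction, the statement is established for all m ≥ 15.
Hence the smallest such N is 15.

N = 15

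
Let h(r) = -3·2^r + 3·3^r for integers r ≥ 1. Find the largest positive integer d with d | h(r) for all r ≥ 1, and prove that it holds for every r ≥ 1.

d = 3

Computing the first values: h(1) = 3 and h(2) = 15; gcd(3, 15) = 3, so d ≤ 3.
We prove 3 | -3·2^r + 3·3^r for all r ≥ 1 by induction on r.
Base case (r = 1): h(1) = 3 = 3·(1), so 3 | h(1).
For the inductive step, assume it holds for an arbitrary k ≥ 1, i.e. 3 | h(k). Then
h(k+1) − 3·h(k) = (-3·2^(k+1) + 3·3^(k+1)) − 3·(-3·2^k + 3·3^k) = (-3)·2^k·(2 − 3) = (3)·2^k. Since 3 | h(k) by the inductive hypothesis, 3 | 3·h(k); and 3 | 3 since 3 = 3·1. Therefore 3 | h(k+1).
By the principle of mathematical induction, the result holds for all r ≥ 1.
Therefore the largest such d is 3.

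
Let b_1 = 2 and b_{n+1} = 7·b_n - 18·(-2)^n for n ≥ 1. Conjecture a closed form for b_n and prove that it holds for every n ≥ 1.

b_n = -(-2)^(n + 1) + 6·7^(n - 1)

Computing the first terms: b_1 = 2, b_2 = 50, b_3 = 278. This suggests b_n = -(-2)^(n + 1) + 6·7^(n - 1).
For the base case n = 1: the formula gives 2 = 2 = b_1.
Suppose the result is true for n = m, so b_m = -(-2)^(m + 1) + 6·7^(m - 1).
Then b_{m+1} = 7·b_m - 18·(-2)^m = 7·(-(-2)^(m + 1) + 6·7^(m - 1)) - 18·(-2)^m = -(-2)^(m + 2) + 6·7^m = -(-2)^((m+1) + 1) + 6·7^((m+1) - 1),
which is the claimed formula at n = m+1.
By induction, the statement is established for all n ≥ 1.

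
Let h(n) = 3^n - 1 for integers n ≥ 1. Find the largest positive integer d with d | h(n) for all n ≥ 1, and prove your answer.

d = 2

Computing the first values: h(1) = 2 and h(2) = 8; gcd(2, 8) = 2, so d ≤ 2.
We prove 2 | 3^n - 1 for all n ≥ 1 by induction on n.
Base case (n = 1): h(1) = 2 = 2·(1), so 2 | h(1).
For the inductive step, assume it holds for an arbitrary i ≥ 1, i.e. 2 | h(i). Then
3^{i+1} − 1^{i+1} = 3·3^i − 1·1^i = 3·(3^i − 1^i) + (2)·1^i. The first term is divisible by 2 by the inductive hypothesis, and the second term (2)·1^i is divisible by 2 since 2 | 2. Hence 2 | h(i+1).
By the principle of mathematical induction, the result holds for all n ≥ 1.
Therefore the largest such d is 2.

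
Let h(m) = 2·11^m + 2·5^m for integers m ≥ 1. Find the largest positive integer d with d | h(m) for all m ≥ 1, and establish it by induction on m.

d = 4

Computing the first values: h(1) = 32 and h(2) = 292; gcd(32, 292) = 4, so d ≤ 4.
We prove 4 | 2·11^m + 2·5^m for all m ≥ 1 by induction on m.
Base step (m = 1): h(1) = 32 = 4·(8), so 4 | h(1).
Inductive step: assume the claim holds for m = k, i.e. 4 | h(k). Then
h(k+1) − 11·h(k) = (2·11^(k+1) + 2·5^(k+1)) − 11·(2·11^k + 2·5^k) = (2)·5^k·(5 − 11) = (-12)·5^k. Since 4 | h(k) by the inductive hypothesis, 4 | 11·h(k); and 4 | -12 since -12 = 4·-3. Therefore 4 | h(k+1).
By induction, the statement is established for all m ≥ 1.
Therefore the largest such d is 4.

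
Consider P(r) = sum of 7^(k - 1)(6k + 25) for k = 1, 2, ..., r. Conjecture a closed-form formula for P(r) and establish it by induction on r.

P(r) = 7^r(r + 4) - 4

We claim P(r) = 7^r(r + 4) - 4 for all r ≥ 1.
Base case (r = 1): P(1) = 31, and the closed form gives 31. They agree.
Suppose the result is true for r = k, so P(k) = 7^k(k + 4) - 4.
Then P(k+1) = P(k) + (7^k(6k + 31)) = (7^k(k + 4) - 4) + (7^k(6k + 31)).
Simplifying, P(k+1) = 7·7^k·k + 35·7^k - 4 = 7^(k+1)((k+1) + 4) - 4,
which is the closed form with r = k+1.
By the principle of mathematical induction, the result holds for all r ≥ 1.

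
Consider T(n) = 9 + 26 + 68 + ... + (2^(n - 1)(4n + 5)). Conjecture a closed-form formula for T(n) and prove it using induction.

T(n) = 2^n(4n + 1) - 1

We claim T(n) = 2^n(4n + 1) - 1 for all n ≥ 1.
Base case (n = 1): T(1) = 9, and the closed form gives 9. They agree.
Inductive step: assume the claim holds for n = i, so T(i) = 2^i(4i + 1) - 1.
Then T(i+1) = T(i) + (2^i(4i + 9)) = (2^i(4i + 1) - 1) + (2^i(4i + 9)).
Simplifying, T(i+1) = 8·2^i·i + 10·2^i - 1 = 2^(i+1)(4(i+1) + 1) - 1,
which is the closed form with n = i+1.
Hence, by induction on n, the claim holds for every n ≥ 1.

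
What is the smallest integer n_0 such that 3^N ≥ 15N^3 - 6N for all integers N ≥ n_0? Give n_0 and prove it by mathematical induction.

At N = 8: 6561 < 7632, so the inequality fails and n_0 ≥ 9. We prove 3^N ≥ 15N^3 - 6N for all N ≥ 9.
Base step (N = 9): 3^N = 19683 and 15N^3 - 6N = 10881, so 19683 ≥ 10881.
Suppose the result is true for N = k, so 3^k ≥ 15k^3 - 6k.
Then 3^(k + 1) = 3·(3^k) ≥ 3·(15k^3 - 6k).
Also, for k ≥ 9 we have 3·(15k^3 - 6k) ≥ 15(k+1)^3 - 6(k+1), since 3·(15k^3 - 6k) − (15(k+1)^3 - 6(k+1)) = 30k^3 - 45k^2 - 57k - 9, which is nonnegative for all k ≥ 9.
Combining, 3^(k + 1) ≥ 15(k+1)^3 - 6(k+1).
This completes the induction.
Hence the smallest such n_0 is 9.

n_0 = 9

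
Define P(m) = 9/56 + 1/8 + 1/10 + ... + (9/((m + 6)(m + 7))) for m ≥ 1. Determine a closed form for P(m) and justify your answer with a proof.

We claim P(m) = 9m/(7(m + 7)) for all m ≥ 1.
When m = 1: P(1) = 9/56, and the closed form gives 9/56. They agree.
Suppose the result is true for m = j, so P(j) = 9j/(7(j + 7)).
Then P(j+1) = P(j) + (9/((j + 7)(j + 8))) = (9j/(7(j + 7))) + (9/((j + 7)(j + 8))).
Simplifying, P(j+1) = 9(j + 1)/(7(j + 8)) = 9(j+1)/(7((j+1) + 7)),
which is the closed form with m = j+1.
By the principle of mathematical induction, the result holds for all m ≥ 1.

P(m) = 9m/(7(m + 7))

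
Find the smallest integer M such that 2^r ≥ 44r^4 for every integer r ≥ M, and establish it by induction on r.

M = 24

At r = 23: 8388608 < 12313004, so the inequality fails and M ≥ 24. We prove 2^r ≥ 44r^4 for all r ≥ 24.
For the base case r = 24: 2^r = 16777216 and 44r^4 = 14598144, so 16777216 ≥ 14598144.
Inductive step: assume the claim holds for r = j, so 2^j ≥ 44j^4.
Then 2^(j + 1) = 2·(2^j) ≥ 2·(44j^4).
Also, for j ≥ 24 we have 2·(44j^4) ≥ 44(j+1)^4, since 2 ≥ (1 + 1/j)^4 for all j ≥ 24.
Combining, 2^(j + 1) ≥ 44(j+1)^4.
By the principle of mathematical induction, the result holds for all r ≥ 24.
Hence the smallest such M is 24.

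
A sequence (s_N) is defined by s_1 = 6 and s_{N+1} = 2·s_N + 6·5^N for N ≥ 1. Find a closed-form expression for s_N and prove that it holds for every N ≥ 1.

s_N = -2^(N + 1) + 2·5^N

Computing the first terms: s_1 = 6, s_2 = 42, s_3 = 234. This suggests s_N = -2^(N + 1) + 2·5^N.
When N = 1: the formula gives 6 = 6 = s_1.
Inductive step: assume the claim holds for N = i, so s_i = -2^(i + 1) + 2·5^i.
Then s_{i+1} = 2·s_i + 6·5^i = 2·(-2^(i + 1) + 2·5^i) + 6·5^i = -2^(i + 2) + 2·5^(i + 1) = -2^((i+1) + 1) + 2·5^(i+1),
which is the claimed formula at N = i+1.
By the principle of mathematical induction, the result holds for all N ≥ 1.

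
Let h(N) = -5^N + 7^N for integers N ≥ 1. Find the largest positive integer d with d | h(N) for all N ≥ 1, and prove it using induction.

d = 2

Computing the first values: h(1) = 2 and h(2) = 24; gcd(2, 24) = 2, so d ≤ 2.
We prove 2 | -5^N + 7^N for all N ≥ 1 by induction on N.
Base step (N = 1): h(1) = 2 = 2·(1), so 2 | h(1).
For the inductive step, assume it holds for an arbitrary p ≥ 1, i.e. 2 | h(p). Then
7^{p+1} − 5^{p+1} = 7·7^p − 5·5^p = 7·(7^p − 5^p) + (2)·5^p. The first term is divisible by 2 by the inductive hypothesis, and the second term (2)·5^p is divisible by 2 since 2 | 2. Hence 2 | h(p+1).
Hence, by induction on N, the claim holds for every N ≥ 1.
Therefore the largest such d is 2.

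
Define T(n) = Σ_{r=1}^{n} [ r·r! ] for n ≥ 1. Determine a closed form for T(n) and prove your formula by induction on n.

We claim T(n) = (n + 1)n! - 1 for all n ≥ 1.
When n = 1: T(1) = 1, and the closed form gives 1. They agree.
Suppose the result is true for n = r, so T(r) = (r + 1)r! - 1.
Then T(r+1) = T(r) + ((r + 1)(r + 1)!) = ((r + 1)r! - 1) + ((r + 1)(r + 1)!).
Simplifying, T(r+1) = ((r+1) + 1)(r+1)! - 1,
which is the closed form with n = r+1.
Hence, by induction on n, the claim holds for every n ≥ 1.

T(n) = (n + 1)n! - 1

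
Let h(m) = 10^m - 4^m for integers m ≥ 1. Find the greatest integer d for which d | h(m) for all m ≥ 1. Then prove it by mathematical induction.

Computing the first values: h(1) = 6 and h(2) = 84; gcd(6, 84) = 6, so d ≤ 6.
We prove 6 | 10^m - 4^m for all m ≥ 1 by induction on m.
When m = 1: h(1) = 6 = 6·(1), so 6 | h(1).
For the inductive step, assume it holds for an arbitrary p ≥ 1, i.e. 6 | h(p). Then
10^{p+1} − 4^{p+1} = 10·10^p − 4·4^p = 10·(10^p − 4^p) + (6)·4^p. The first term is divisible by 6 by the inductive hypothesis, and the second term (6)·4^p is divisible by 6 since 6 | 6. Hence 6 | h(p+1).
This completes the induction.
Therefore the largest such d is 6.

d = 6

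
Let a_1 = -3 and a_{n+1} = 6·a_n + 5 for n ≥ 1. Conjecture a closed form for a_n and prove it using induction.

Computing the first terms: a_1 = -3, a_2 = -13, a_3 = -73. This suggests a_n = -2·6^(n - 1) - 1.
For the base case n = 1: the formula gives -3 = -3 = a_1.
For the inductive step, assume it holds for an arbitrary m ≥ 1, so a_m = -2·6^(m - 1) - 1.
Then a_{m+1} = 6·a_m + 5 = 6·(-2·6^(m - 1) - 1) + 5 = -2·6^m - 1 = -2·6^((m+1) - 1) - 1,
which is the claimed formula at n = m+1.
This completes the induction.

a_n = -2·6^(n - 1) - 1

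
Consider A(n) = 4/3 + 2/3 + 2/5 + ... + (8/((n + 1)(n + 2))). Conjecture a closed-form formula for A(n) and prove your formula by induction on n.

A(n) = 4n/(n + 2)

We claim A(n) = 4n/(n + 2) for all n ≥ 1.
Base step (n = 1): A(1) = 4/3, and the closed form gives 4/3. They agree.
For the inductive step, assume it holds for an arbitrary j ≥ 1, so A(j) = 4j/(j + 2).
Then A(j+1) = A(j) + (8/((j + 2)(j + 3))) = (4j/(j + 2)) + (8/((j + 2)(j + 3))).
Simplifying, A(j+1) = 4(j + 1)/(j + 3) = 4(j+1)/((j+1) + 2),
which is the closed form with n = j+1.
By induction, the statement is established for all n ≥ 1.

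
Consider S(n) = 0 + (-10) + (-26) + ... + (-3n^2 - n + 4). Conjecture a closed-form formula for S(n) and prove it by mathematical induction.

We claim S(n) = -n(n - 1)(n + 3) for all n ≥ 1.
Base step (n = 1): S(1) = 0, and the closed form gives 0. They agree.
Suppose the result is true for n = r, so S(r) = r(-r^2 - 2r + 3).
Then S(r+1) = S(r) + (r(-3r - 7)) = (r(-r^2 - 2r + 3)) + (r(-3r - 7)).
Simplifying, S(r+1) = -r(r + 1)(r + 4) = -(r+1)((r+1) - 1)((r+1) + 3),
which is the closed form with n = r+1.
This completes the induction.

S(n) = -n(n - 1)(n + 3)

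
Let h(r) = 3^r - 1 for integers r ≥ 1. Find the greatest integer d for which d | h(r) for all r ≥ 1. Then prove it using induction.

d = 2

Computing the first values: h(1) = 2 and h(2) = 8; gcd(2, 8) = 2, so d ≤ 2.
We prove 2 | 3^r - 1 for all r ≥ 1 by induction on r.
Base step (r = 1): h(1) = 2 = 2·(1), so 2 | h(1).
For the inductive step, assume it holds for an arbitrary m ≥ 1, i.e. 2 | h(m). Then
3^{m+1} − 1^{m+1} = 3·3^m − 1·1^m = 3·(3^m − 1^m) + (2)·1^m. The first term is divisible by 2 by the inductive hypothesis, and the second term (2)·1^m is divisible by 2 since 2 | 2. Hence 2 | h(m+1).
By the principle of mathematical induction, the result holds for all r ≥ 1.
Therefore the largest such d is 2.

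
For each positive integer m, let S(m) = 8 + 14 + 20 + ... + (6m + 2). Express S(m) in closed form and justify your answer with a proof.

S(m) = m(3m + 5)

We claim S(m) = m(3m + 5) for all m ≥ 1.
Base case (m = 1): S(1) = 8, and the closed form gives 8. They agree.
Suppose the result is true for m = i, so S(i) = i(3i + 5).
Then S(i+1) = S(i) + (6i + 8) = (i(3i + 5)) + (6i + 8).
Simplifying, S(i+1) = (i + 1)(3i + 8) = (i+1)(3(i+1) + 5),
which is the closed form with m = i+1.
By induction, the statement is established for all m ≥ 1.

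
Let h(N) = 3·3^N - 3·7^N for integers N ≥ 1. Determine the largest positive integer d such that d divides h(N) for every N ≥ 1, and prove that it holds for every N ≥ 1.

Computing the first values: h(1) = -12 and h(2) = -120; gcd(-12, -120) = 12, so d ≤ 12.
We prove 12 | 3·3^N - 3·7^N for all N ≥ 1 by induction on N.
When N = 1: h(1) = -12 = 12·(-1), so 12 | h(1).
Suppose the result is true for N = j, i.e. 12 | h(j). Then
h(j+1) − 7·h(j) = (3·3^(j+1) - 3·7^(j+1)) − 7·(3·3^j - 3·7^j) = (3)·3^j·(3 − 7) = (-12)·3^j. Since 12 | h(j) by the inductive hypothesis, 12 | 7·h(j); and 12 | -12 since -12 = 12·-1. Therefore 12 | h(j+1).
By induction, the statement is established for all N ≥ 1.
Therefore the largest such d is 12.

d = 12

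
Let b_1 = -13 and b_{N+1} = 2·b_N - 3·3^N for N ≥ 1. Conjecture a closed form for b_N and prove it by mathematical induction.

Computing the first terms: b_1 = -13, b_2 = -35, b_3 = -97. This suggests b_N = -2^(N + 1) - 3^(N + 1).
Base case (N = 1): the formula gives -13 = -13 = b_1.
Inductive step: assume the claim holds for N = r, so b_r = -2^(r + 1) - 3^(r + 1).
Then b_{r+1} = 2·b_r - 3·3^r = 2·(-2^(r + 1) - 3^(r + 1)) - 3·3^r = -2^(r + 2) - 3^(r + 2) = -2^((r+1) + 1) - 3^((r+1) + 1),
which is the claimed formula at N = r+1.
By the principle of mathematical induction, the result holds for all N ≥ 1.

b_N = -2^(N + 1) - 3^(N + 1)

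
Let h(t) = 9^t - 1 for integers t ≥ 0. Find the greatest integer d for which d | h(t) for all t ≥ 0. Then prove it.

d = 8

Computing the first values: h(0) = 0 and h(1) = 8; gcd(0, 8) = 8, so d ≤ 8.
We prove 8 | 9^t - 1 for all t ≥ 0 by induction on t.
When t = 0: h(0) = 0 = 8·(0), so 8 | h(0).
Inductive step: assume the claim holds for t = i, i.e. 8 | h(i). Then
h(i+1) = 9^(i+1) - 1 = 9·(9^i - 1) + 8 = 9·h(i) + 8. The first term is divisible by 8 by the inductive hypothesis, and 8 is divisible by 8. Hence 8 | h(i+1).
By induction, the statement is established for all t ≥ 0.
Therefore the largest such d is 8.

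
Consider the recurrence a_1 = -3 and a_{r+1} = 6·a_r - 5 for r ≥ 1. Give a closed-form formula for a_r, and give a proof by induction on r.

Computing the first terms: a_1 = -3, a_2 = -23, a_3 = -143. This suggests a_r = -4·6^(r - 1) + 1.
Base case (r = 1): the formula gives -3 = -3 = a_1.
Inductive step: assume the claim holds for r = m, so a_m = -4·6^(m - 1) + 1.
Then a_{m+1} = 6·a_m - 5 = 6·(-4·6^(m - 1) + 1) - 5 = -4·6^m + 1 = -4·6^((m+1) - 1) + 1,
which is the claimed formula at r = m+1.
Hence, by induction on r, the claim holds for every r ≥ 1.

a_r = -4·6^(r - 1) + 1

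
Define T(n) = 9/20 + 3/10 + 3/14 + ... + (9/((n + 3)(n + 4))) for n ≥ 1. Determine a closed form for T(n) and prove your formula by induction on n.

We claim T(n) = 9n/(4(n + 4)) for all n ≥ 1.
For the base case n = 1: T(1) = 9/20, and the closed form gives 9/20. They agree.
For the inductive step, assume it holds for an arbitrary m ≥ 1, so T(m) = 9m/(4(m + 4)).
Then T(m+1) = T(m) + (9/((m + 4)(m + 5))) = (9m/(4(m + 4))) + (9/((m + 4)(m + 5))).
Simplifying, T(m+1) = 9(m + 1)/(4(m + 5)) = 9(m+1)/(4((m+1) + 4)),
which is the closed form with n = m+1.
This completes the induction.

T(n) = 9n/(4(n + 4))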